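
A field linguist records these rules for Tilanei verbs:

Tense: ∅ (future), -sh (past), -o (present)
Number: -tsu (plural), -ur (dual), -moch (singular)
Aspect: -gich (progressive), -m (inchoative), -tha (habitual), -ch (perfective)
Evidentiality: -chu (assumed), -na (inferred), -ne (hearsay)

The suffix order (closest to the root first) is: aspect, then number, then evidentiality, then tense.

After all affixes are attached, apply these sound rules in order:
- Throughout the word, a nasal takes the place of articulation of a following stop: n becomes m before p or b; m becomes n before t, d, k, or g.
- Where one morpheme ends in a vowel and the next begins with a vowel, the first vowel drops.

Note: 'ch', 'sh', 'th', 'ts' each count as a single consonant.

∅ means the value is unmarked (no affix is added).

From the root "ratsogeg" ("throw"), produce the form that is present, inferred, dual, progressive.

ratsogeggichurno

Attach aspect progressive -gich → ratsogeggich.
Attach number dual -ur → ratsogeggichur.
Attach evidentiality inferred -na → ratsogeggichurna.
Attach tense present -o → ratsogeggichurnao.
Nasal assimilation: no change.
Apply vowel deletion: ratsogeggichurnao → ratsogeggichurno.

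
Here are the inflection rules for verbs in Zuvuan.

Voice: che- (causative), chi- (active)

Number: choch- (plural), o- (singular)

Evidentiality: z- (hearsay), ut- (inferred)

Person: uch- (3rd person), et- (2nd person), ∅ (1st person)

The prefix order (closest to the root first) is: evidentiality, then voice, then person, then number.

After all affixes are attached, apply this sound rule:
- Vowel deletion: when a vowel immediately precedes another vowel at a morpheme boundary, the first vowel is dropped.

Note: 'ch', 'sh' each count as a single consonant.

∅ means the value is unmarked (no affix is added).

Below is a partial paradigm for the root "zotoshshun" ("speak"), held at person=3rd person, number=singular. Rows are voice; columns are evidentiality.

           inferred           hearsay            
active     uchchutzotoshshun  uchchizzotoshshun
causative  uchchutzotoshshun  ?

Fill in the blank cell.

Attach evidentiality hearsay z- → zzotoshshun.
Attach voice causative che- → chezzotoshshun.
Attach person 3rd person uch- → uchchezzotoshshun.
Attach number singular o- → ouchchezzotoshshun.
Apply vowel deletion: ouchchezzotoshshun → uchchezzotoshshun.

uchchezzotoshshun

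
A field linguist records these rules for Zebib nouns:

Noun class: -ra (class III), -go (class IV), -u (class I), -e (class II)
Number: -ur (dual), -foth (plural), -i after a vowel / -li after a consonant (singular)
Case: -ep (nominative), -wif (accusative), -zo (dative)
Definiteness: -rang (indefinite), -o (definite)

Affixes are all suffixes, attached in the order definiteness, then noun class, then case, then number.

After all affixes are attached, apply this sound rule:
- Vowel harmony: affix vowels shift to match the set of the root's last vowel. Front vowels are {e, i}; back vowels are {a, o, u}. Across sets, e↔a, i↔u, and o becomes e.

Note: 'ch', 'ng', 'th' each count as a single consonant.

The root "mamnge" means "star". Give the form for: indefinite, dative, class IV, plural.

Attach definiteness indefinite -rang → mamngerang.
Attach noun class class IV -go → mamngeranggo.
Attach case dative -zo → mamngeranggozo.
Attach number plural -foth → mamngeranggozofoth.
Apply vowel harmony: mamngeranggozofoth → mamngerenggezefeth.

mamngerenggezefeth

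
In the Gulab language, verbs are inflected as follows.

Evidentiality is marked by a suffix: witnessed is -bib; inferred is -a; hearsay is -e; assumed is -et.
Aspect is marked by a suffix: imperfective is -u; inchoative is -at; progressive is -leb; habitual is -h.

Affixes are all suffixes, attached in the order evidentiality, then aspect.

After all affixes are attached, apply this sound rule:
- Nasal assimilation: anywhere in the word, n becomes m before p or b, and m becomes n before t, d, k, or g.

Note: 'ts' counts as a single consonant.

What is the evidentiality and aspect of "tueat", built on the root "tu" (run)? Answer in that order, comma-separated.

Segment: tu-e-at.
evidentiality: -e → hearsay.
aspect: -at → inchoative.

hearsay, inchoative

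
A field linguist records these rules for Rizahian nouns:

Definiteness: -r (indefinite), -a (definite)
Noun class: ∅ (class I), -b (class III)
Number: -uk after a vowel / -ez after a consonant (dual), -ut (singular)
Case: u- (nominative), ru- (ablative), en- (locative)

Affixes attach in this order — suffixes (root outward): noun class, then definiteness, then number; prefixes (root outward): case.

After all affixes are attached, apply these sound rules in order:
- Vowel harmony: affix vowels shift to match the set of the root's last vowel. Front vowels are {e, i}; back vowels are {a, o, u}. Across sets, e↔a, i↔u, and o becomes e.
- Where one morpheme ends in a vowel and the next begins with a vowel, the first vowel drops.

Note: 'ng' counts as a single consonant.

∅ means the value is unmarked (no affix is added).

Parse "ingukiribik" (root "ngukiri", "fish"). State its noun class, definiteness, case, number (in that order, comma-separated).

class III, definite, nominative, dual

Segment: u-ngukiri-b-a-uk.
noun class: -b → class III.
definiteness: -a → definite.
case: u- → nominative.
number: -uk/ez → dual.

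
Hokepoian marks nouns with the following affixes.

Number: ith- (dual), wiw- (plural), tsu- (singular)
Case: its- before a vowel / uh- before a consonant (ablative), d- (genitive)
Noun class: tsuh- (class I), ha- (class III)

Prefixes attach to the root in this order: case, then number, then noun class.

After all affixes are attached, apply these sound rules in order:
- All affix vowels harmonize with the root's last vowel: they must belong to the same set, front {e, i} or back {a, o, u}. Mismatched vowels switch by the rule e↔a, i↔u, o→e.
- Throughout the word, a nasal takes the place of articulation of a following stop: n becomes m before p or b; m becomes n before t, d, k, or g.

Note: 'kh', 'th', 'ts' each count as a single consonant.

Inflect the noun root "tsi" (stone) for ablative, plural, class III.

hewiwihtsi

Attach case ablative uh- (before consonant 'ts') → uhtsi.
Attach number plural wiw- → wiwuhtsi.
Attach noun class class III ha- → hawiwuhtsi.
Apply vowel harmony: hawiwuhtsi → hewiwihtsi.
Nasal assimilation: no change.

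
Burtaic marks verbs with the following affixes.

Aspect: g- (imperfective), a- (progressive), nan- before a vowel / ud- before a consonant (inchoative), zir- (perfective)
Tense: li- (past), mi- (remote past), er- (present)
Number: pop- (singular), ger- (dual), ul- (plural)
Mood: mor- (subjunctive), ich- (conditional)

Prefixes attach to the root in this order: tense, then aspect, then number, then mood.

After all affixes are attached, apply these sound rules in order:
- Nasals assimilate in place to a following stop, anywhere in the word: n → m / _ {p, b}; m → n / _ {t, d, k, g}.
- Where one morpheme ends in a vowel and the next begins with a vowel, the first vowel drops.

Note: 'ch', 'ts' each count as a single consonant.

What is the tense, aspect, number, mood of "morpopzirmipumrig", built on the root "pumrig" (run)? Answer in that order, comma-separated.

Segment: mor-pop-zir-mi-pumrig.
tense: mi- → remote past.
aspect: zir- → perfective.
number: pop- → singular.
mood: mor- → subjunctive.

remote past, perfective, singular, subjunctive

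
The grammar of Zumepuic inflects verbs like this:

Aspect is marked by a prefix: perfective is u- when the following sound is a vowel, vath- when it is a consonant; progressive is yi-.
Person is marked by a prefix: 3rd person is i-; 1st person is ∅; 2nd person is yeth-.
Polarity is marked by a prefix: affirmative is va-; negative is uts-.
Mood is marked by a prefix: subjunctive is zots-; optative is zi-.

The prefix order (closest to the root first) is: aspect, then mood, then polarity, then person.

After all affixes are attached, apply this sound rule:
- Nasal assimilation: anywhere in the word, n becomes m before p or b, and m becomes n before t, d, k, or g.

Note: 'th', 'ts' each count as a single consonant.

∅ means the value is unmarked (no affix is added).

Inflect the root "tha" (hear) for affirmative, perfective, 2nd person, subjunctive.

Attach aspect perfective vath- (before consonant 'th') → vaththa.
Attach mood subjunctive zots- → zotsvaththa.
Attach polarity affirmative va- → vazotsvaththa.
Attach person 2nd person yeth- → yethvazotsvaththa.
Nasal assimilation: no change.

yethvazotsvaththa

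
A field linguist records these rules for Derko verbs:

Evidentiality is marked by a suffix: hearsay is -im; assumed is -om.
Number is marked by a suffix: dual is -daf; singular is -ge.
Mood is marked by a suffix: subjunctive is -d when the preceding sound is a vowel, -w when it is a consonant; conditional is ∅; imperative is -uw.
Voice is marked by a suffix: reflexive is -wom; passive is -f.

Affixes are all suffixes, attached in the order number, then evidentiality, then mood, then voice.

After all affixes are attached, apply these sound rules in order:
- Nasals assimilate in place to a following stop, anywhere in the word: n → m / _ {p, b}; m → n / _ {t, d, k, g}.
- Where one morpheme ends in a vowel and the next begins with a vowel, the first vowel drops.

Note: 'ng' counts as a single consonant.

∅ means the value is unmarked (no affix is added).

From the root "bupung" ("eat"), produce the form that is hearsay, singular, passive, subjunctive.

Attach number singular -ge → bupungge.
Attach evidentiality hearsay -im → bupunggeim.
Attach mood subjunctive -w (after consonant 'm') → bupunggeimw.
Attach voice passive -f → bupunggeimwf.
Nasal assimilation: no change.
Apply vowel deletion: bupunggeimwf → bupunggimwf.

bupunggimwf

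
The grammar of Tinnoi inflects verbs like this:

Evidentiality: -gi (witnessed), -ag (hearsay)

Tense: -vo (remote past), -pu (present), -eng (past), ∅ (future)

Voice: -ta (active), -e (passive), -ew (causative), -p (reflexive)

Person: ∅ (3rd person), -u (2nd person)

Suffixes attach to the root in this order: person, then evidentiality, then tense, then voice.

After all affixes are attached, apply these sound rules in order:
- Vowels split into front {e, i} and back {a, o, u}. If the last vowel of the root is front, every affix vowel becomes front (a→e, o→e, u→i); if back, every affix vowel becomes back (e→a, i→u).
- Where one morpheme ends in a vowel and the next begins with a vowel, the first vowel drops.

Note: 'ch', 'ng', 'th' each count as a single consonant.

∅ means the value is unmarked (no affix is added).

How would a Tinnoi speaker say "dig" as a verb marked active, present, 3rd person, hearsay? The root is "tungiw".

person = 3rd person: zero marking, form stays tungiw.
Attach evidentiality hearsay -ag → tungiwag.
Attach tense present -pu → tungiwagpu.
Attach voice active -ta → tungiwagputa.
Apply vowel harmony: tungiwagputa → tungiwegpite.
Vowel deletion: no change.

tungiwegpite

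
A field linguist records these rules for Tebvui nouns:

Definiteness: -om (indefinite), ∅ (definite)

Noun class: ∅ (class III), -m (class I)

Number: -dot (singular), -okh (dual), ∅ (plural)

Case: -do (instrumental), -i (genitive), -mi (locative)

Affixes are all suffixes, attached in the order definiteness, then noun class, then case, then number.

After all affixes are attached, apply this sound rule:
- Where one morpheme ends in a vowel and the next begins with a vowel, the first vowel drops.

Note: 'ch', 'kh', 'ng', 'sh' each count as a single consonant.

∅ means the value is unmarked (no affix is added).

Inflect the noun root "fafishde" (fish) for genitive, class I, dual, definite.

fafishdemokh

definiteness = definite: zero marking, form stays fafishde.
Attach noun class class I -m → fafishdem.
Attach case genitive -i → fafishdemi.
Attach number dual -okh → fafishdemiokh.
Apply vowel deletion: fafishdemiokh → fafishdemokh.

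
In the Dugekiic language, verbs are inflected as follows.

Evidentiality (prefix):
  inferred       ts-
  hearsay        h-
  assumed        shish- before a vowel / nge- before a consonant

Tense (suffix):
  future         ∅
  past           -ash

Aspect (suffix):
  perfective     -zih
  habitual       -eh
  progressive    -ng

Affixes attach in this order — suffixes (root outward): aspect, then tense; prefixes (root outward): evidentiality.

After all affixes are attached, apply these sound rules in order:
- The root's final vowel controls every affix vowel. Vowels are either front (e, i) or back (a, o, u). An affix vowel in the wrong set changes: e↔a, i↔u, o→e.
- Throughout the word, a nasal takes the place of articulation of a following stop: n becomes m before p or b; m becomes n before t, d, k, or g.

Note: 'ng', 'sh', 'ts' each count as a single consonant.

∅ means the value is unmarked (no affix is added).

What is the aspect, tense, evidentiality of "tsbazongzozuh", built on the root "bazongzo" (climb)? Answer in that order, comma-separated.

Segment: ts-bazongzo-zih.
aspect: -zih → perfective.
tense: ∅ → future.
evidentiality: ts- → inferred.

perfective, future, inferred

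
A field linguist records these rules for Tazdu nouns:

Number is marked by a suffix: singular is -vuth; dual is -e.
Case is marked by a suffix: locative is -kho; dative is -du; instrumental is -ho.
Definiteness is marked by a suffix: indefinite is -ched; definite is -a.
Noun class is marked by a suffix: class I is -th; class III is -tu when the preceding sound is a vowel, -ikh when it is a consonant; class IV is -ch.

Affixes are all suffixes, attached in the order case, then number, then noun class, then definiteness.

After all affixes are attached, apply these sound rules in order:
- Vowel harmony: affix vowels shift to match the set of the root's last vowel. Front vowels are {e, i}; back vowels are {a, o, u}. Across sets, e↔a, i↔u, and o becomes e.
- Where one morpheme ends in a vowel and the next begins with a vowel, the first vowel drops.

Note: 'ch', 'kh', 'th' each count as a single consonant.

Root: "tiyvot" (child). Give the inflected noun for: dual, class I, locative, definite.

tiyvotkhatha

Attach case locative -kho → tiyvotkho.
Attach number dual -e → tiyvotkhoe.
Attach noun class class I -th → tiyvotkhoeth.
Attach definiteness definite -a → tiyvotkhoetha.
Apply vowel harmony: tiyvotkhoetha → tiyvotkhoatha.
Apply vowel deletion: tiyvotkhoatha → tiyvotkhatha.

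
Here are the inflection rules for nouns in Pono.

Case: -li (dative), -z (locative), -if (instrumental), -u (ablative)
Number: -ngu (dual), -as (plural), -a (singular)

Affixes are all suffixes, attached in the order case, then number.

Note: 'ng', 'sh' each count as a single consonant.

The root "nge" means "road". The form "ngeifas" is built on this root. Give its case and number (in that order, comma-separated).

Segment: nge-if-as.
case: -if → instrumental.
number: -as → plural.

instrumental, plural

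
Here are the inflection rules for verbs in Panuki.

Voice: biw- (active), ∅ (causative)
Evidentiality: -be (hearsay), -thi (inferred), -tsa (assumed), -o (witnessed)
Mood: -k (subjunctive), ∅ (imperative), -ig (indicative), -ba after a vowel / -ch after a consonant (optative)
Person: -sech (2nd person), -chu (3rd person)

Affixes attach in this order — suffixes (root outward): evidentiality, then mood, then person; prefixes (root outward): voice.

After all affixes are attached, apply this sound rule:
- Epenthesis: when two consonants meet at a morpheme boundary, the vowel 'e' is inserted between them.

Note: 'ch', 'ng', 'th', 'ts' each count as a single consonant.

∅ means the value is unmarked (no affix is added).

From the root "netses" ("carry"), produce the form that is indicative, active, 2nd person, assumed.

biwenetsesetsaigesech

Attach voice active biw- → biwnetses.
Attach evidentiality assumed -tsa → biwnetsestsa.
Attach mood indicative -ig → biwnetsestsaig.
Attach person 2nd person -sech → biwnetsestsaigsech.
Apply epenthesis: biwnetsestsaigsech → biwenetsesetsaigesech.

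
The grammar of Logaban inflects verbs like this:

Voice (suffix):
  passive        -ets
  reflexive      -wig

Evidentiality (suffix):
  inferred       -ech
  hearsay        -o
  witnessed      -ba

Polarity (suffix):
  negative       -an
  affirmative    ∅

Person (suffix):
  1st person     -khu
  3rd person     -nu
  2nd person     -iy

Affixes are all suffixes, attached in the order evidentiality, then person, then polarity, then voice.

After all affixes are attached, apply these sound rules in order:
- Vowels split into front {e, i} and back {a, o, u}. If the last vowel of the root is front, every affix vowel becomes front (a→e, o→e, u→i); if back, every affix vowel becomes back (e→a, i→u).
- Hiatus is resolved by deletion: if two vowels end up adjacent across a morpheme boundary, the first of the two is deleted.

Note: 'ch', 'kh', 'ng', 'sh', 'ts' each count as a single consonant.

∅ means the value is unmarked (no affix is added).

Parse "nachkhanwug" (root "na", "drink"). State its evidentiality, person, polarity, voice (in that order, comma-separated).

Segment: na-ech-khu-an-wig.
evidentiality: -ech → inferred.
person: -khu → 1st person.
polarity: -an → negative.
voice: -wig → reflexive.

inferred, 1st person, negative, reflexive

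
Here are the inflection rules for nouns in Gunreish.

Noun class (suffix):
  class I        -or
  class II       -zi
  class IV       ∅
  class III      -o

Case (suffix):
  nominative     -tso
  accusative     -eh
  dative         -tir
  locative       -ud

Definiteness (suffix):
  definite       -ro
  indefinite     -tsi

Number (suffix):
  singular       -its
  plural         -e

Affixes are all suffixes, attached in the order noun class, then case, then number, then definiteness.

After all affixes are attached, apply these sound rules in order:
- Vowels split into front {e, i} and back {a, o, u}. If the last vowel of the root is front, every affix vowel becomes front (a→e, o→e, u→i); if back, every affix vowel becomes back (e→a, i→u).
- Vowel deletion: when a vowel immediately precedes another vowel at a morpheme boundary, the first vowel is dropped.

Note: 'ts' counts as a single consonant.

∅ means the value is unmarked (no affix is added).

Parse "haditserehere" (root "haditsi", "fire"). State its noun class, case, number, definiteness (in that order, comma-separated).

class I, accusative, plural, definite

Segment: haditsi-or-eh-e-ro.
noun class: -or → class I.
case: -eh → accusative.
number: -e → plural.
definiteness: -ro → definite.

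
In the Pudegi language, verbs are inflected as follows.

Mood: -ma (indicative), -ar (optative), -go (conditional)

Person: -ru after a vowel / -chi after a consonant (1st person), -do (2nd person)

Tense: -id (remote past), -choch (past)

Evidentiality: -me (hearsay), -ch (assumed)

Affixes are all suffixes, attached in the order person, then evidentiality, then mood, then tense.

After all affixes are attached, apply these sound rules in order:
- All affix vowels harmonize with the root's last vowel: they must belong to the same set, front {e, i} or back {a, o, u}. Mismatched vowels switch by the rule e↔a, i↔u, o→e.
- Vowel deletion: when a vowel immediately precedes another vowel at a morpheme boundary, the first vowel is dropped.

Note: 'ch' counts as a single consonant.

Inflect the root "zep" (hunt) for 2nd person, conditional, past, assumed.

Attach person 2nd person -do → zepdo.
Attach evidentiality assumed -ch → zepdoch.
Attach mood conditional -go → zepdochgo.
Attach tense past -choch → zepdochgochoch.
Apply vowel harmony: zepdochgochoch → zepdechgechech.
Vowel deletion: no change.

zepdechgechech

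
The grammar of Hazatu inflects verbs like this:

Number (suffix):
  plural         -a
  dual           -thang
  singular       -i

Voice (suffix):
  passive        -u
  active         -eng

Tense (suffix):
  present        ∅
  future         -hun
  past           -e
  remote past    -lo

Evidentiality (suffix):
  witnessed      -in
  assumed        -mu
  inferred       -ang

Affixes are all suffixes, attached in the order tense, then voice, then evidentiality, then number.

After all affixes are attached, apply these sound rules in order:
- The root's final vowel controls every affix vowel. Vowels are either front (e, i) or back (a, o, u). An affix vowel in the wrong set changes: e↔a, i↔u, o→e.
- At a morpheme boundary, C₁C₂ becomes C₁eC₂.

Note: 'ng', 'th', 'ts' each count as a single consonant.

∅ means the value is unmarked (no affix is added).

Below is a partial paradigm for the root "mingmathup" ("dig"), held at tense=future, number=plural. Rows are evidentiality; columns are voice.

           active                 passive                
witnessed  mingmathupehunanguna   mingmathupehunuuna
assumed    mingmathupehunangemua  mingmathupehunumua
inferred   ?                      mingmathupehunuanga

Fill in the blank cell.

Attach tense future -hun → mingmathuphun.
Attach voice active -eng → mingmathuphuneng.
Attach evidentiality inferred -ang → mingmathuphunengang.
Attach number plural -a → mingmathuphunenganga.
Apply vowel harmony: mingmathuphunenganga → mingmathuphunanganga.
Apply epenthesis: mingmathuphunanganga → mingmathupehunanganga.

mingmathupehunanganga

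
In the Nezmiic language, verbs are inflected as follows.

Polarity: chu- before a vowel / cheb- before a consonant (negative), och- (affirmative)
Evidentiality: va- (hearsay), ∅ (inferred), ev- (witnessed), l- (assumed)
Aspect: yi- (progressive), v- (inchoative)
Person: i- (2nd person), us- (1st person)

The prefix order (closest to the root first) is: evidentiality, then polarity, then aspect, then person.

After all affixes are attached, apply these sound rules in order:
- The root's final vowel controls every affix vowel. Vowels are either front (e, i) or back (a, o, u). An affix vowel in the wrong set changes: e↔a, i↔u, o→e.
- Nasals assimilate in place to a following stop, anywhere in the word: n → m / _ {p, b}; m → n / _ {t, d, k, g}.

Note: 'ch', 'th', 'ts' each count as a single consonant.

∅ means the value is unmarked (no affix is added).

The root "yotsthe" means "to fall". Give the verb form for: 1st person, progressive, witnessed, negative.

Attach evidentiality witnessed ev- → evyotsthe.
Attach polarity negative chu- (before vowel 'e') → chuevyotsthe.
Attach aspect progressive yi- → yichuevyotsthe.
Attach person 1st person us- → usyichuevyotsthe.
Apply vowel harmony: usyichuevyotsthe → isyichievyotsthe.
Nasal assimilation: no change.

isyichievyotsthe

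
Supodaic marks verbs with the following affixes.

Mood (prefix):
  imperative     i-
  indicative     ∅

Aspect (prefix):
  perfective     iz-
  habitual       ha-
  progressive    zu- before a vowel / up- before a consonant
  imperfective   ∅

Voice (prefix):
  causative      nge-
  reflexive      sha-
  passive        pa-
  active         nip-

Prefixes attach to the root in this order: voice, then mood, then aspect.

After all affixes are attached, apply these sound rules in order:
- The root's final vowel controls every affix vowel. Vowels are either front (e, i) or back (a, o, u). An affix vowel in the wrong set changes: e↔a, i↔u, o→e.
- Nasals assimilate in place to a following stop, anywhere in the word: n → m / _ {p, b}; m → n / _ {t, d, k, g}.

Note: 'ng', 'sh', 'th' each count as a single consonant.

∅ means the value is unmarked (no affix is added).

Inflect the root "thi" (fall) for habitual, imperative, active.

heinipthi

Attach voice active nip- → nipthi.
Attach mood imperative i- → inipthi.
Attach aspect habitual ha- → hainipthi.
Apply vowel harmony: hainipthi → heinipthi.
Nasal assimilation: no change.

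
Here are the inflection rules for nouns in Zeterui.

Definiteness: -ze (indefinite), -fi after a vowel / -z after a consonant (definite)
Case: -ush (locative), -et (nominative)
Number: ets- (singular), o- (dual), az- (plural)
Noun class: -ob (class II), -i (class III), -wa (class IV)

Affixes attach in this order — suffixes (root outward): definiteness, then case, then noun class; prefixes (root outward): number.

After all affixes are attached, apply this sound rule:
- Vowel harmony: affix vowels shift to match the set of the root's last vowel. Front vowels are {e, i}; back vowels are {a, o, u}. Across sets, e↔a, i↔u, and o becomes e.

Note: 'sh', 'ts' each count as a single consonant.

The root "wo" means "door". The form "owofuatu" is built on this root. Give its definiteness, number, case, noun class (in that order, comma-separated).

Segment: o-wo-fi-et-i.
definiteness: -fi/z → definite.
number: o- → dual.
case: -et → nominative.
noun class: -i → class III.

definite, dual, nominative, class III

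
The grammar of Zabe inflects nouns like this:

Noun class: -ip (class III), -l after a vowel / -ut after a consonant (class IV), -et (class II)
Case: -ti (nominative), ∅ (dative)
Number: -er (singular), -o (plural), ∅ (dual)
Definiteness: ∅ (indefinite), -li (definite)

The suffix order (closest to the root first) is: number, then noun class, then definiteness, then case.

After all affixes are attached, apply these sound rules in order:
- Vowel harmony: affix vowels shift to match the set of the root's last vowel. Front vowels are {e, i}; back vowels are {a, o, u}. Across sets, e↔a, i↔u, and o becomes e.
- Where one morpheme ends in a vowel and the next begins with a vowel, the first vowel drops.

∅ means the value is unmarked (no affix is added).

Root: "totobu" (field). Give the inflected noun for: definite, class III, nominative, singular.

totobaruplutu

Attach number singular -er → totobuer.
Attach noun class class III -ip → totobuerip.
Attach definiteness definite -li → totobueripli.
Attach case nominative -ti → totobueripliti.
Apply vowel harmony: totobueripliti → totobuaruplutu.
Apply vowel deletion: totobuaruplutu → totobaruplutu.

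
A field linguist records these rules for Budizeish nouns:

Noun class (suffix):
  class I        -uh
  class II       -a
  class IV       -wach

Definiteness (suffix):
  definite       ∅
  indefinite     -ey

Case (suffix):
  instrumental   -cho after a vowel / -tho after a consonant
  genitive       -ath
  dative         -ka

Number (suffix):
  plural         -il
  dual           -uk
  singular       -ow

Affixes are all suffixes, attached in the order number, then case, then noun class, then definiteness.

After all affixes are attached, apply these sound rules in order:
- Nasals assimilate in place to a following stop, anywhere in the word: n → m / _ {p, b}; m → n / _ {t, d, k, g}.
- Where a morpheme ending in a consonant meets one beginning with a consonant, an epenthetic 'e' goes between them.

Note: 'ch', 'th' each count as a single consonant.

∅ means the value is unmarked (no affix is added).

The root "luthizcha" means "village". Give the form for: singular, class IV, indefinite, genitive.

luthizchaowathewachey

Attach number singular -ow → luthizchaow.
Attach case genitive -ath → luthizchaowath.
Attach noun class class IV -wach → luthizchaowathwach.
Attach definiteness indefinite -ey → luthizchaowathwachey.
Nasal assimilation: no change.
Apply epenthesis: luthizchaowathwachey → luthizchaowathewachey.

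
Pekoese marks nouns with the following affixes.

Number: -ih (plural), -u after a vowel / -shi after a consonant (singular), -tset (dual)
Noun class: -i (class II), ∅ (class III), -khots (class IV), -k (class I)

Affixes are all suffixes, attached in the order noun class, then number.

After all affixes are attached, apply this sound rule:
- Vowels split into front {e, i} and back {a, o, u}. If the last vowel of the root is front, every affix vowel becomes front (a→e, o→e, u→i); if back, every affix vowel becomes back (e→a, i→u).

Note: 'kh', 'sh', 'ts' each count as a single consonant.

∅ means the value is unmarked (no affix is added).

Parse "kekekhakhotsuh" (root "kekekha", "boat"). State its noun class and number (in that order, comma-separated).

class IV, plural

Segment: kekekha-khots-ih.
noun class: -khots → class IV.
number: -ih → plural.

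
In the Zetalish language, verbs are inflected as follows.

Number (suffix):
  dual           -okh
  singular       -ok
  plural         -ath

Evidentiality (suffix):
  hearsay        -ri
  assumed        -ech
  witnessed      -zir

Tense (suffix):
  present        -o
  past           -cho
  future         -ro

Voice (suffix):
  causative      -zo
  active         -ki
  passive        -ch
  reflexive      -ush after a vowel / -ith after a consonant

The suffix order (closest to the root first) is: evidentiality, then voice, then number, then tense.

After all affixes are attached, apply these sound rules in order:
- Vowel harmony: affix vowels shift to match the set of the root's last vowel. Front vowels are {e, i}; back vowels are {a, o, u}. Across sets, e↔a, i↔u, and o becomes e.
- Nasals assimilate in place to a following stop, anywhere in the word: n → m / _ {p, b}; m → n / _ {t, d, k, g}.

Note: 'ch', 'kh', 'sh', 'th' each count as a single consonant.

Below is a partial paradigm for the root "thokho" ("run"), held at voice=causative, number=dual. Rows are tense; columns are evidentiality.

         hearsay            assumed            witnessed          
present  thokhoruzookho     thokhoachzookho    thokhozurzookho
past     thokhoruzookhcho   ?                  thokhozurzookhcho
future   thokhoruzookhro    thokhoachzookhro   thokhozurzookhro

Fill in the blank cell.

Attach evidentiality assumed -ech → thokhoech.
Attach voice causative -zo → thokhoechzo.
Attach number dual -okh → thokhoechzookh.
Attach tense past -cho → thokhoechzookhcho.
Apply vowel harmony: thokhoechzookhcho → thokhoachzookhcho.
Nasal assimilation: no change.

thokhoachzookhcho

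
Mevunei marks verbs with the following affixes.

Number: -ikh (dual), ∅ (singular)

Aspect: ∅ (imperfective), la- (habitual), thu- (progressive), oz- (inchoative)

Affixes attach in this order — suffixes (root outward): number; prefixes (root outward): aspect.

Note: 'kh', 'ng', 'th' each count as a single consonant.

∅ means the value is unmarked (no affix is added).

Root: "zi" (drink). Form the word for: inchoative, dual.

ozziikh

Attach aspect inchoative oz- → ozzi.
Attach number dual -ikh → ozziikh.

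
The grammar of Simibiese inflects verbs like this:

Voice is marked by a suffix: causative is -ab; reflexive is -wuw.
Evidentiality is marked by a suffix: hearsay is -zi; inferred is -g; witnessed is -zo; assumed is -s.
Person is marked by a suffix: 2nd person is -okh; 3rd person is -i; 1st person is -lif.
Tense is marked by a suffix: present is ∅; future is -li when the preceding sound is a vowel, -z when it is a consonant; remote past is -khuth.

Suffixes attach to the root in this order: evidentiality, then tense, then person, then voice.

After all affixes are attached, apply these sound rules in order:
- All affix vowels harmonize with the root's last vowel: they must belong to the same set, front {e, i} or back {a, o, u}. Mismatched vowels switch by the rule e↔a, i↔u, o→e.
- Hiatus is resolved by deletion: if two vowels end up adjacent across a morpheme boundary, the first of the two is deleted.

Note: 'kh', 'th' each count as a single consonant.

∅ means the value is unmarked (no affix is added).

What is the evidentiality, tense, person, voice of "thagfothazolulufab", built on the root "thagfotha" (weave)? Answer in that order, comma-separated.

witnessed, future, 1st person, causative

Segment: thagfotha-zo-li-lif-ab.
evidentiality: -zo → witnessed.
tense: -li/z → future.
person: -lif → 1st person.
voice: -ab → causative.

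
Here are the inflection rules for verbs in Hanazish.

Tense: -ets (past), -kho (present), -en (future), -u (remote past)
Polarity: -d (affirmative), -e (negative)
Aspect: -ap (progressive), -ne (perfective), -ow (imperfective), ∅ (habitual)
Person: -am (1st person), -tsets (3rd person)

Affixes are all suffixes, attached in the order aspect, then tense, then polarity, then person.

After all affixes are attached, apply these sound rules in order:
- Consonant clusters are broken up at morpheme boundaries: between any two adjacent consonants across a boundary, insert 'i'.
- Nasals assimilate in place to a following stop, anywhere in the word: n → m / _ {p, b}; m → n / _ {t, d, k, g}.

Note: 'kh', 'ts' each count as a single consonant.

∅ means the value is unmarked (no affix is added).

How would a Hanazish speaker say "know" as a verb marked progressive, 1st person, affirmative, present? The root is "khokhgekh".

Attach aspect progressive -ap → khokhgekhap.
Attach tense present -kho → khokhgekhapkho.
Attach polarity affirmative -d → khokhgekhapkhod.
Attach person 1st person -am → khokhgekhapkhodam.
Apply epenthesis: khokhgekhapkhodam → khokhgekhapikhodam.
Nasal assimilation: no change.

khokhgekhapikhodam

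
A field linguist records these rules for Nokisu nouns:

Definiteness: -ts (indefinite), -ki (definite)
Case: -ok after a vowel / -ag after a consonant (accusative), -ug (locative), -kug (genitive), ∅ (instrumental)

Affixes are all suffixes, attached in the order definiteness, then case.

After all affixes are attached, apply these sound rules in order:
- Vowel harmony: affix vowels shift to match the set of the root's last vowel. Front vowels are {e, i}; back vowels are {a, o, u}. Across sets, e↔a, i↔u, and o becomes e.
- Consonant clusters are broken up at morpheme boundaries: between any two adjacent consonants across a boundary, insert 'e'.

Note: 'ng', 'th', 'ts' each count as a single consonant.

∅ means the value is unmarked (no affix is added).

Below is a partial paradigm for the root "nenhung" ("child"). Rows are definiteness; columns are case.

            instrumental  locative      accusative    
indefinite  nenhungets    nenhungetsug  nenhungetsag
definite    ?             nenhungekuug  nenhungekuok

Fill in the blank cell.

Attach definiteness definite -ki → nenhungki.
case = instrumental: zero marking, form stays nenhungki.
Apply vowel harmony: nenhungki → nenhungku.
Apply epenthesis: nenhungku → nenhungeku.

nenhungeku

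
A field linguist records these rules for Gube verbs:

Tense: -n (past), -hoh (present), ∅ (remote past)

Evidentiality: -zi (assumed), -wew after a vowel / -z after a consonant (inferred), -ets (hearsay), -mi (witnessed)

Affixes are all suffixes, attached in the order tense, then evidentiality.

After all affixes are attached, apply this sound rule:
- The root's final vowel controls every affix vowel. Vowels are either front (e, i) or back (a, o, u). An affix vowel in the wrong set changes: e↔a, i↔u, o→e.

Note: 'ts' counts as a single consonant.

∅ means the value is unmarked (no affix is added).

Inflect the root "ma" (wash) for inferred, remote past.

tense = remote past: zero marking, form stays ma.
Attach evidentiality inferred -wew (after vowel 'a') → mawew.
Apply vowel harmony: mawew → mawaw.

mawaw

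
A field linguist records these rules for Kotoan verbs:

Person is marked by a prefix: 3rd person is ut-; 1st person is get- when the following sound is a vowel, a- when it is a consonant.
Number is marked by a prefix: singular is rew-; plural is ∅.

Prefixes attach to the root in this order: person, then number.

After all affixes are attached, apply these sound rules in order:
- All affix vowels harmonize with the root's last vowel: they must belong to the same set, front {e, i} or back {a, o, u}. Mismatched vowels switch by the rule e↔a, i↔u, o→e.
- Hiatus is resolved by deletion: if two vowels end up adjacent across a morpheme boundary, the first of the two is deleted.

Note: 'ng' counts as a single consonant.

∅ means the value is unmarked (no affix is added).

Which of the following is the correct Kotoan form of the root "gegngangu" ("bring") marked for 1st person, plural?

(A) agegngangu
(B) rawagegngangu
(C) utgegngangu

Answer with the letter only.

A

Attach person 1st person a- (before consonant 'g') → agegngangu.
number = plural: zero marking, form stays agegngangu.
Vowel harmony: no change.
Vowel deletion: no change.
So the correct form is agegngangu, option (A).
(B) rawagegngangu is wrong: it uses singular instead of plural for number.
(C) utgegngangu is wrong: it uses 3rd person instead of 1st person for person.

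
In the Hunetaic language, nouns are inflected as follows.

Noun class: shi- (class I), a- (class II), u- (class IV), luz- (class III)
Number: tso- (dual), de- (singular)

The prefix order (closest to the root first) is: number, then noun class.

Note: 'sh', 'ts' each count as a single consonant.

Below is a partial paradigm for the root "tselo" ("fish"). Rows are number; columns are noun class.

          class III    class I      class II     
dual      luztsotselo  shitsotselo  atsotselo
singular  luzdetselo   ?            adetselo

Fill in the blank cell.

shidetselo

Attach number singular de- → detselo.
Attach noun class class I shi- → shidetselo.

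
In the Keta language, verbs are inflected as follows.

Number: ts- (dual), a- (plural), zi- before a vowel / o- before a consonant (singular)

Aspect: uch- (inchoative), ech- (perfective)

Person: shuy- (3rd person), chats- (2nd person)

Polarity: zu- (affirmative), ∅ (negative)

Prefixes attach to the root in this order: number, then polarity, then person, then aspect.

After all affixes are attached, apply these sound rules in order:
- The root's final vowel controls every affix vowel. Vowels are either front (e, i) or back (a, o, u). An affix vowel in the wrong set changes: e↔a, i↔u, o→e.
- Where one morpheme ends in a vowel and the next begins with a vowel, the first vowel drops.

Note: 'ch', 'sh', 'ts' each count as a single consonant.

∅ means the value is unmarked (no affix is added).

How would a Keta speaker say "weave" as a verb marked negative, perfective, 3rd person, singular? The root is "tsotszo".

achshuyotsotszo

Attach number singular o- (before consonant 'ts') → otsotszo.
polarity = negative: zero marking, form stays otsotszo.
Attach person 3rd person shuy- → shuyotsotszo.
Attach aspect perfective ech- → echshuyotsotszo.
Apply vowel harmony: echshuyotsotszo → achshuyotsotszo.
Vowel deletion: no change.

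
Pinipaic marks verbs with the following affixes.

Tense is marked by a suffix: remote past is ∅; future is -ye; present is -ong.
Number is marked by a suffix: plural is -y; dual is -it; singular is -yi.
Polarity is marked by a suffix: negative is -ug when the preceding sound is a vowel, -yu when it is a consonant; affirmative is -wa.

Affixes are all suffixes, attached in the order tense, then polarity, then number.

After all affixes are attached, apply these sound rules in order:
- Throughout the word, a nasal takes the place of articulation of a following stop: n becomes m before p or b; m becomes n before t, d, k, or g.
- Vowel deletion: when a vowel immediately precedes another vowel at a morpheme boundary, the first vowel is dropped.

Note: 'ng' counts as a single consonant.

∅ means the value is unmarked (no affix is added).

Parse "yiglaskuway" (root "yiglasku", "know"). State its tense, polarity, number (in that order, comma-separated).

Segment: yiglasku-wa-y.
tense: ∅ → remote past.
polarity: -wa → affirmative.
number: -y → plural.

remote past, affirmative, plural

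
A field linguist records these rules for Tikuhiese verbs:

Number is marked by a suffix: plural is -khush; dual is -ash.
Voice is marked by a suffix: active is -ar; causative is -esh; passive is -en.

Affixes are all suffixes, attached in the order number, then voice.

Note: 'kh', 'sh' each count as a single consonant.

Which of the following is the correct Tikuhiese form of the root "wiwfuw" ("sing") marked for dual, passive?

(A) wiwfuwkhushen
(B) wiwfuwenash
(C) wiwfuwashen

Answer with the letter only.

Attach number dual -ash → wiwfuwash.
Attach voice passive -en → wiwfuwashen.
So the correct form is wiwfuwashen, option (C).
(B) wiwfuwenash is wrong: it has the affixes in the wrong order.
(A) wiwfuwkhushen is wrong: it uses plural instead of dual for number.

C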